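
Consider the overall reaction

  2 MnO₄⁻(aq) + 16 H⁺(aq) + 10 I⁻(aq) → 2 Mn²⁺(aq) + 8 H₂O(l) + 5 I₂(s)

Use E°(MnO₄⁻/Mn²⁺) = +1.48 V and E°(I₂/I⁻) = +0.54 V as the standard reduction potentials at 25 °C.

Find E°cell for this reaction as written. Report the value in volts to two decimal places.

The MnO₄⁻/Mn²⁺ couple has the higher reduction potential, so it is the cathode; I₂/I⁻ is oxidised at the anode.
E°cell = E°(cathode) − E°(anode) = (+1.48) − (+0.54) = +0.94 V.
Since E°cell > 0, the reaction is spontaneous under standard conditions.

+0.94 V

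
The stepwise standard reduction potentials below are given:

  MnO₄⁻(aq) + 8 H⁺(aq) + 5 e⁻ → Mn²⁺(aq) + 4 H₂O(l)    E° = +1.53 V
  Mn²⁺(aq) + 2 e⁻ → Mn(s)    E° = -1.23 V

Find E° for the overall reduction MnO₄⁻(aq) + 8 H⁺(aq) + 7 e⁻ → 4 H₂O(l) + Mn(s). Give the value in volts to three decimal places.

+0.741 V

Adding the free-energy changes (−nFE°) of the two steps gives −n₃FE°₃ = −n₁FE°₁ − n₂FE°₂.
E°₃ = (5×+1.53 + 2×-1.23) / 7 = (+5.190) / 7 = +0.741 V.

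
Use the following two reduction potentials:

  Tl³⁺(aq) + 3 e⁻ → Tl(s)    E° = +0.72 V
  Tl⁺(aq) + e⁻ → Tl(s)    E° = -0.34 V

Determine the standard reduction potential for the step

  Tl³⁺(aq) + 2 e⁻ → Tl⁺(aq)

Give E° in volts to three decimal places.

+1.250 V

Sequential free energies add, so n₃E°₃ = n₁E°₁ + n₂E°₂.
With n₃ = 3, and the known step contributing 1×(-0.34) V, the unknown satisfies 2·E° = 3×(+0.72) − 1×(-0.34) = +2.500.
E° = +2.500 / 2 = +1.250 V.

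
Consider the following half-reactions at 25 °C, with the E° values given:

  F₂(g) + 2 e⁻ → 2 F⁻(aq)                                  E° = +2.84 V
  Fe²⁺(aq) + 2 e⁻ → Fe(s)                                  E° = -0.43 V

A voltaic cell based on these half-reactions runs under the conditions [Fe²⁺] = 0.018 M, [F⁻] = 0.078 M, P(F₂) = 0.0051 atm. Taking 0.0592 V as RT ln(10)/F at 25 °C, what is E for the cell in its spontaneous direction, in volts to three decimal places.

+3.319 V

F₂/F⁻ is the cathode (higher E°), Fe²⁺/Fe the anode: E°cell = +2.84 − (-0.43) = +3.27 V, n = 2.
Overall: F₂(g) + Fe(s) → 2 F⁻(aq) + Fe²⁺(aq)
Q = [F⁻]^2·[Fe²⁺] / (P(F₂)); log Q = -1.668.
E = E° − (0.0592/n) log Q = +3.27 − (0.0592/2)(-1.668) = +3.319 V.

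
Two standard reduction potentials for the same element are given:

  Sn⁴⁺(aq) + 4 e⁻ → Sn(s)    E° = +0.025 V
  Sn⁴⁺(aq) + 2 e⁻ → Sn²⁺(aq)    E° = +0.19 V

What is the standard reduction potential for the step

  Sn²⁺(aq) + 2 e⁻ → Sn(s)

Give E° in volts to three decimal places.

Sequential free energies add, so n₃E°₃ = n₁E°₁ + n₂E°₂.
With n₃ = 4, and the known step contributing 2×(+0.19) V, the unknown satisfies 2·E° = 4×(+0.025) − 2×(+0.19) = -0.280.
E° = -0.280 / 2 = -0.140 V.

-0.140 V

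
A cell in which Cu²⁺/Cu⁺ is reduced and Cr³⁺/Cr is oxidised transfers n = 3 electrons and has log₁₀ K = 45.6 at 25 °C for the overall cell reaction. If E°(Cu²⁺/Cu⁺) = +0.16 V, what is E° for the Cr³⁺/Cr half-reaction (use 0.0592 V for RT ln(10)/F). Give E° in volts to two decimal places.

E°cell = (0.0592/n)·log K = (0.0592/3)(45.6) = +0.900 V.
Since Cu²⁺/Cu⁺ is the cathode and Cr³⁺/Cr the anode, E°cell = E°(Cu²⁺/Cu⁺) − E°(Cr³⁺/Cr).
So E°(Cr³⁺/Cr) = E°(Cu²⁺/Cu⁺) − E°cell = (+0.16) − (+0.900) = -0.74 V.

-0.74 V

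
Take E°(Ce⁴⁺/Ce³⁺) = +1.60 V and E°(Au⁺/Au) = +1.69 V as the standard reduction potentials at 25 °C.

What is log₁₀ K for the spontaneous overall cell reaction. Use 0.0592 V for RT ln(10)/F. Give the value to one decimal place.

Cathode: Au⁺/Au; anode: Ce⁴⁺/Ce³⁺. E°cell = +0.09 V, n = 1.
log K = nE°cell / 0.0592 = (1)(+0.09) / 0.0592 = 1.5.

1.5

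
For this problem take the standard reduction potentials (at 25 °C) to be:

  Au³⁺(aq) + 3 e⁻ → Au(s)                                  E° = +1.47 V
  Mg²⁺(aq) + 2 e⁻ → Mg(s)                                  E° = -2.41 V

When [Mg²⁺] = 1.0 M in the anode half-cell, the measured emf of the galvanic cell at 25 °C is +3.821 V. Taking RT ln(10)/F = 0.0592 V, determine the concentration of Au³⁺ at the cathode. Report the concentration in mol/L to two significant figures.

Au³⁺/Au is the cathode, Mg²⁺/Mg the anode: E°cell = +3.88 V, n = 6.
Overall reaction: 2 Au³⁺(aq) + 3 Mg(s) → 2 Au(s) + 3 Mg²⁺(aq); Q = [Mg²⁺]^3/[Au³⁺]^2.
From E = E° − (0.0592/n) log Q: log Q = (E° − E)·n/0.0592 = (+3.88 − (+3.821))·6/0.0592 = 5.9797.
So 2·log[Au³⁺] = 3·log(1) − log Q = 0.0000 − (5.9797) = -5.9797; log[Au³⁺] = -5.9797 / 2 = -2.9899; [Au³⁺] = 10^(-2.9899) ≈ 0.0010 M.

0.0010 M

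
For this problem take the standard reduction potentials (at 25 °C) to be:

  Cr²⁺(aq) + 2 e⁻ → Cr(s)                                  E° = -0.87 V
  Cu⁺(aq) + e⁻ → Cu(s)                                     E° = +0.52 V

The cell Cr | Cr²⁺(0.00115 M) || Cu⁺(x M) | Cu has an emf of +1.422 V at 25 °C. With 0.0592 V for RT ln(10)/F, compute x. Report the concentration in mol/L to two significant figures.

0.12 M

Cu⁺/Cu is the cathode, Cr²⁺/Cr the anode: E°cell = +1.39 V, n = 2.
Overall reaction: 2 Cu⁺(aq) + Cr(s) → 2 Cu(s) + Cr²⁺(aq); Q = [Cr²⁺]^1/[Cu⁺]^2.
From E = E° − (0.0592/n) log Q: log Q = (E° − E)·n/0.0592 = (+1.39 − (+1.422))·2/0.0592 = -1.0811.
So 2·log[Cu⁺] = 1·log(0.00115) − log Q = -2.9393 − (-1.0811) = -1.8582; log[Cu⁺] = -1.8582 / 2 = -0.9291; [Cu⁺] = 10^(-0.9291) ≈ 0.12 M.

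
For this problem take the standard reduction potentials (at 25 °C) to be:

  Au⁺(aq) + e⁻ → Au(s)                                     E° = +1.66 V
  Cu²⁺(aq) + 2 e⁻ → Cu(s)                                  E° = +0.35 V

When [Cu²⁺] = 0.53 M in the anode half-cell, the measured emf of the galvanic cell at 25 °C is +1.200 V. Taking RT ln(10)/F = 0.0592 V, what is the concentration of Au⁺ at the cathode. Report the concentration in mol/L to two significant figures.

0.010 M

Au⁺/Au is the cathode, Cu²⁺/Cu the anode: E°cell = +1.31 V, n = 2.
Overall reaction: 2 Au⁺(aq) + Cu(s) → 2 Au(s) + Cu²⁺(aq); Q = [Cu²⁺]^1/[Au⁺]^2.
From E = E° − (0.0592/n) log Q: log Q = (E° − E)·n/0.0592 = (+1.31 − (+1.200))·2/0.0592 = 3.7162.
So 2·log[Au⁺] = 1·log(0.53) − log Q = -0.2757 − (3.7162) = -3.9919; log[Au⁺] = -3.9919 / 2 = -1.9959; [Au⁺] = 10^(-1.9959) ≈ 0.010 M.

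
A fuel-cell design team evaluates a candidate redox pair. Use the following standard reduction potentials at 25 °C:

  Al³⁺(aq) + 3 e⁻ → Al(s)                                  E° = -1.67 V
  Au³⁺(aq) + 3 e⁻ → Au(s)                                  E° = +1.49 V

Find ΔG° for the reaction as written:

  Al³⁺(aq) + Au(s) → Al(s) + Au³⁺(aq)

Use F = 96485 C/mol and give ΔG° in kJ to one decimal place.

+914.7 kJ

As written, Al³⁺/Al is reduced (cathode) and Au³⁺/Au is oxidised (anode), so E°cell = (-1.67) − (+1.49) = -3.16 V.
Balancing electrons gives n = 3.
ΔG° = −nFE° = −(3)(96485)(-3.16) = 914,678 J = +914.7 kJ.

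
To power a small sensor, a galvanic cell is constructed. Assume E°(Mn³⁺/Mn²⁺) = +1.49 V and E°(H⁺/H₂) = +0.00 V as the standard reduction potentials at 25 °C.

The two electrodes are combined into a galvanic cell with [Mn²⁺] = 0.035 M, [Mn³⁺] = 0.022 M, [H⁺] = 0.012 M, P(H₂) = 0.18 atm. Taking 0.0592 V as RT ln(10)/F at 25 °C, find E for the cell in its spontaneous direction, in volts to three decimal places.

Mn³⁺/Mn²⁺ is the cathode (higher E°), H⁺/H₂ the anode: E°cell = +1.49 − (+0.00) = +1.49 V, n = 2.
Overall: 2 Mn³⁺(aq) + H₂(g) → 2 Mn²⁺(aq) + 2 H⁺(aq)
Q = [Mn²⁺]^2·[H⁺]^2 / ([Mn³⁺]^2·P(H₂)); log Q = -2.694.
E = E° − (0.0592/n) log Q = +1.49 − (0.0592/2)(-2.694) = +1.570 V.

+1.570 V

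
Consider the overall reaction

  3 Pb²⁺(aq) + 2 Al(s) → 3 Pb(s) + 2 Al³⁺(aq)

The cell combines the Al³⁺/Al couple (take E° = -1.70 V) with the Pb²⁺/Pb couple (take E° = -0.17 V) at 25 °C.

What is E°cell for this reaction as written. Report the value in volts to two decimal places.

+1.53 V

The Pb²⁺/Pb couple has the higher reduction potential, so it is the cathode; Al³⁺/Al is oxidised at the anode.
E°cell = E°(cathode) − E°(anode) = (-0.17) − (-1.70) = +1.53 V.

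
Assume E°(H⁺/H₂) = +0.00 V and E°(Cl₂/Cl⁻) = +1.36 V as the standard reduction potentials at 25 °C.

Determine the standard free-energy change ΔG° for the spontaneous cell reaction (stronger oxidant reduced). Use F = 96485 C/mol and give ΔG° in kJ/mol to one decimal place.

Cl₂/Cl⁻ (E° = +1.36 V) is the cathode; H⁺/H₂ (E° = +0.00 V) is the anode, so E°cell = +1.36 V.
Balancing electrons gives n = 2 (lcm of 2 and 2).
ΔG° = −nFE° = −(2)(96485)(+1.36) = -262,439 J = -262.4 kJ/mol.

-262.4 kJ/mol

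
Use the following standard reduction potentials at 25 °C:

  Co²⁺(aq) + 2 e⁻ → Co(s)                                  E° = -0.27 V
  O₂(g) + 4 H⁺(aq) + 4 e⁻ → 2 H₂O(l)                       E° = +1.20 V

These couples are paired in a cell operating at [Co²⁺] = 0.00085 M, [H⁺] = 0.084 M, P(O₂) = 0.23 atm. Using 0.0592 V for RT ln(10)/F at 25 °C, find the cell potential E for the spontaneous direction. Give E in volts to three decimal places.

+1.488 V

O₂/H₂O is the cathode (higher E°), Co²⁺/Co the anode: E°cell = +1.20 − (-0.27) = +1.47 V, n = 4.
Overall: O₂(g) + 4 H⁺(aq) + 2 Co(s) → 2 H₂O(l) + 2 Co²⁺(aq)
Q = [Co²⁺]^2 / (P(O₂)·[H⁺]^4); log Q = -1.200.
E = E° − (0.0592/n) log Q = +1.47 − (0.0592/4)(-1.200) = +1.488 V.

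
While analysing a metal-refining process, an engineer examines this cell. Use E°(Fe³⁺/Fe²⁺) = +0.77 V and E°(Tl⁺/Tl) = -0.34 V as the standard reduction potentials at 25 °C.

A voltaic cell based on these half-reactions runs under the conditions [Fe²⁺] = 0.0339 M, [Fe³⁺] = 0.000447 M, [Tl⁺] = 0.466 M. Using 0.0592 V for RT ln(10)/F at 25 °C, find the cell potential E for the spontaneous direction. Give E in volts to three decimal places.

Fe³⁺/Fe²⁺ is the cathode (higher E°), Tl⁺/Tl the anode: E°cell = +0.77 − (-0.34) = +1.11 V, n = 1.
Overall: Fe³⁺(aq) + Tl(s) → Fe²⁺(aq) + Tl⁺(aq)
Q = [Fe²⁺]·[Tl⁺] / ([Fe³⁺]); log Q = 1.548.
E = E° − (0.0592/n) log Q = +1.11 − (0.0592/1)(1.548) = +1.018 V.

+1.018 V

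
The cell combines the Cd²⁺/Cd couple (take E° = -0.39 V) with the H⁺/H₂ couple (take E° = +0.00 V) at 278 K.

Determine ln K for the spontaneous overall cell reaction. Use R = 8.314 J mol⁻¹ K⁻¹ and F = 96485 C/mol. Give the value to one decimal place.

32.6

Cathode: H⁺/H₂; anode: Cd²⁺/Cd. E°cell = (+0.00) − (-0.39) = +0.39 V, with n = 2.
ΔG° = −nFE° = −RT ln K, so ln K = nFE°/(RT) = (2)(96485)(+0.39) / ((8.314)(278)) = 32.561.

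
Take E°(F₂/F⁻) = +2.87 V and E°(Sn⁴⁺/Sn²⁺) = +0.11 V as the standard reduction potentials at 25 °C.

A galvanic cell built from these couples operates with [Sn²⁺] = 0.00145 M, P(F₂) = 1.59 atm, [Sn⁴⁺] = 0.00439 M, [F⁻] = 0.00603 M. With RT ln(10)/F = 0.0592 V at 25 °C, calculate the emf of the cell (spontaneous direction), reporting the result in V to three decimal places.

+2.883 V

F₂/F⁻ is the cathode (higher E°), Sn⁴⁺/Sn²⁺ the anode: E°cell = +2.87 − (+0.11) = +2.76 V, n = 2.
Overall: F₂(g) + Sn²⁺(aq) → 2 F⁻(aq) + Sn⁴⁺(aq)
Q = [F⁻]^2·[Sn⁴⁺] / (P(F₂)·[Sn²⁺]); log Q = -4.160.
E = E° − (0.0592/n) log Q = +2.76 − (0.0592/2)(-4.160) = +2.883 V.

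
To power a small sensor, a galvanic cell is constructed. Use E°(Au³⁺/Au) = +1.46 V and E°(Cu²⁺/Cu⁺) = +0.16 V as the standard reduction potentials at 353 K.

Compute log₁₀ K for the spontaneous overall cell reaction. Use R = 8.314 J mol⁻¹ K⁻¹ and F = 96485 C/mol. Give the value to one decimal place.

Cathode: Au³⁺/Au; anode: Cu²⁺/Cu⁺. E°cell = (+1.46) − (+0.16) = +1.30 V, with n = 3.
ΔG° = −nFE° = −RT ln K, so ln K = nFE°/(RT) = (3)(96485)(+1.30) / ((8.314)(353)) = 128.215.
log₁₀ K = 128.215 / ln 10 = 55.7.

55.7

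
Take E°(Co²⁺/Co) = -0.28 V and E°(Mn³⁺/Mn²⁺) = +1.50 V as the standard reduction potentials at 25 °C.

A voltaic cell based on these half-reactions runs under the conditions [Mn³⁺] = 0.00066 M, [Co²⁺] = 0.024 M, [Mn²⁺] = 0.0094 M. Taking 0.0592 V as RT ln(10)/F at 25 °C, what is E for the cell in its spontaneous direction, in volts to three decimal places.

Mn³⁺/Mn²⁺ is the cathode (higher E°), Co²⁺/Co the anode: E°cell = +1.50 − (-0.28) = +1.78 V, n = 2.
Overall: 2 Mn³⁺(aq) + Co(s) → 2 Mn²⁺(aq) + Co²⁺(aq)
Q = [Mn²⁺]^2·[Co²⁺] / ([Mn³⁺]^2); log Q = 0.687.
E = E° − (0.0592/n) log Q = +1.78 − (0.0592/2)(0.687) = +1.760 V.

+1.760 V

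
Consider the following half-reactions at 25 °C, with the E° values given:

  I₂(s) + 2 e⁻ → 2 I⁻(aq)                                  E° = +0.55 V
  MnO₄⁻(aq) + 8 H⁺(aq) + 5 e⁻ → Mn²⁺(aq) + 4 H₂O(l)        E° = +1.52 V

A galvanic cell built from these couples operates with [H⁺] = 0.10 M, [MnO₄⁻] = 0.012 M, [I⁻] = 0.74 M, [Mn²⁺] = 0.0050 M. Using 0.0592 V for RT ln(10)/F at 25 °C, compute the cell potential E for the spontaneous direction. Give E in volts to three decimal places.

MnO₄⁻/Mn²⁺ is the cathode (higher E°), I₂/I⁻ the anode: E°cell = +1.52 − (+0.55) = +0.97 V, n = 10.
Overall: 2 MnO₄⁻(aq) + 16 H⁺(aq) + 10 I⁻(aq) → 2 Mn²⁺(aq) + 8 H₂O(l) + 5 I₂(s)
Q = [Mn²⁺]^2 / ([MnO₄⁻]^2·[H⁺]^16·[I⁻]^10); log Q = 16.547.
E = E° − (0.0592/n) log Q = +0.97 − (0.0592/10)(16.547) = +0.872 V.

+0.872 V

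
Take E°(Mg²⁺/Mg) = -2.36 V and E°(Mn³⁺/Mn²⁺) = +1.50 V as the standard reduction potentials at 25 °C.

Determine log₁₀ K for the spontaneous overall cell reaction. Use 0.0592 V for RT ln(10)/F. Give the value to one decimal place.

130.4

Cathode: Mn³⁺/Mn²⁺; anode: Mg²⁺/Mg. E°cell = +3.86 V, n = 2.
log K = nE°cell / 0.0592 = (2)(+3.86) / 0.0592 = 130.4.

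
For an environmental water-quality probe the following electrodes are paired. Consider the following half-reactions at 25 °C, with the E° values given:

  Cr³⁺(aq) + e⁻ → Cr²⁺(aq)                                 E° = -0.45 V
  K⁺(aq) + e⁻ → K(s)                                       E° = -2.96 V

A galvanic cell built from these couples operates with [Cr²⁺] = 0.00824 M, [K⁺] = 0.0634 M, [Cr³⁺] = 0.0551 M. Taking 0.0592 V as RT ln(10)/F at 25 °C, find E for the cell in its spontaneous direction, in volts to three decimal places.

+2.630 V

Cr³⁺/Cr²⁺ is the cathode (higher E°), K⁺/K the anode: E°cell = -0.45 − (-2.96) = +2.51 V, n = 1.
Overall: Cr³⁺(aq) + K(s) → Cr²⁺(aq) + K⁺(aq)
Q = [Cr²⁺]·[K⁺] / ([Cr³⁺]); log Q = -2.023.
E = E° − (0.0592/n) log Q = +2.51 − (0.0592/1)(-2.023) = +2.630 V.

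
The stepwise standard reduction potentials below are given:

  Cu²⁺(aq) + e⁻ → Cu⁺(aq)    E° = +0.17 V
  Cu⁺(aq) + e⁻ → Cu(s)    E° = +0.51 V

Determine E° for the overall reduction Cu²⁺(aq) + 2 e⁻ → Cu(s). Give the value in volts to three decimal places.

+0.340 V

Adding the free-energy changes (−nFE°) of the two steps gives −n₃FE°₃ = −n₁FE°₁ − n₂FE°₂.
E°₃ = (1×+0.17 + 1×+0.51) / 2 = (+0.680) / 2 = +0.340 V.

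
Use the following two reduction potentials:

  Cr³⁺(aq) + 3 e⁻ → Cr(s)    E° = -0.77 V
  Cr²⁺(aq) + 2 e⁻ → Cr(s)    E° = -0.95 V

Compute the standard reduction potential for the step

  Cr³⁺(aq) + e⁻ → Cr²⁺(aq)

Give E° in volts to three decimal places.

-0.410 V

Sequential free energies add, so n₃E°₃ = n₁E°₁ + n₂E°₂.
With n₃ = 3, and the known step contributing 2×(-0.95) V, the unknown satisfies 1·E° = 3×(-0.77) − 2×(-0.95) = -0.410.
E° = -0.410 / 1 = -0.410 V.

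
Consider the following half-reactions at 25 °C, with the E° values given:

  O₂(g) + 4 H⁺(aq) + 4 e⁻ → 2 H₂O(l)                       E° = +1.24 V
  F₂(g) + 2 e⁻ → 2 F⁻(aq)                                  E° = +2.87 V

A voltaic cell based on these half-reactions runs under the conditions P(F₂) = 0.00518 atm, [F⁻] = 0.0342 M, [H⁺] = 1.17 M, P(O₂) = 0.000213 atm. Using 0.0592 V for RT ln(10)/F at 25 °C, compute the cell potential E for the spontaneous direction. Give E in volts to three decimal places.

+1.699 V

F₂/F⁻ is the cathode (higher E°), O₂/H₂O the anode: E°cell = +2.87 − (+1.24) = +1.63 V, n = 4.
Overall: 2 F₂(g) + 2 H₂O(l) → 4 F⁻(aq) + O₂(g) + 4 H⁺(aq)
Q = [F⁻]^4·P(O₂)·[H⁺]^4 / (P(F₂)^2); log Q = -4.691.
E = E° − (0.0592/n) log Q = +1.63 − (0.0592/4)(-4.691) = +1.699 V.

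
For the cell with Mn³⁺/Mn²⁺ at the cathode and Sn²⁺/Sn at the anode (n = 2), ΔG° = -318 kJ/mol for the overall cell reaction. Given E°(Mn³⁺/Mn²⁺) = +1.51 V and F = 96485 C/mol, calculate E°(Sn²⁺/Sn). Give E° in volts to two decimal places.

-0.14 V

E°cell = −ΔG°/(nF) = −(-318×10³)/((2)(96485)) = +1.648 V.
Since Mn³⁺/Mn²⁺ is the cathode and Sn²⁺/Sn the anode, E°cell = E°(Mn³⁺/Mn²⁺) − E°(Sn²⁺/Sn).
So E°(Sn²⁺/Sn) = E°(Mn³⁺/Mn²⁺) − E°cell = (+1.51) − (+1.648) = -0.14 V.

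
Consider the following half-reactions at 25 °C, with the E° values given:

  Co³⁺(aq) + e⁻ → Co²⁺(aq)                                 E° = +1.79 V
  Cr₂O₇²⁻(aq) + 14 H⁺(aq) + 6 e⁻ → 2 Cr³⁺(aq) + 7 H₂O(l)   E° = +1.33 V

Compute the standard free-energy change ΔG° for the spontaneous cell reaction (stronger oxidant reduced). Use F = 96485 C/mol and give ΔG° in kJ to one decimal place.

Co³⁺/Co²⁺ (E° = +1.79 V) is the cathode; Cr₂O₇²⁻/Cr³⁺ (E° = +1.33 V) is the anode, so E°cell = +0.46 V.
Balancing electrons gives n = 6 (lcm of 1 and 6).
ΔG° = −nFE° = −(6)(96485)(+0.46) = -266,299 J = -266.3 kJ.

-266.3 kJ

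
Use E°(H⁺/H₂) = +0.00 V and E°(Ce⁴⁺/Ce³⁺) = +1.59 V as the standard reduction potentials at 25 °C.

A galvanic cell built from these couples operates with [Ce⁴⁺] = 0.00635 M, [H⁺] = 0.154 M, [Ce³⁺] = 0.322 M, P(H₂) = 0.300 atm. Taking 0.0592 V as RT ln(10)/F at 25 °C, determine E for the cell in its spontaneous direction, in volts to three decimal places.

+1.522 V

Ce⁴⁺/Ce³⁺ is the cathode (higher E°), H⁺/H₂ the anode: E°cell = +1.59 − (+0.00) = +1.59 V, n = 2.
Overall: 2 Ce⁴⁺(aq) + H₂(g) → 2 Ce³⁺(aq) + 2 H⁺(aq)
Q = [Ce³⁺]^2·[H⁺]^2 / ([Ce⁴⁺]^2·P(H₂)); log Q = 2.308.
E = E° − (0.0592/n) log Q = +1.59 − (0.0592/2)(2.308) = +1.522 V.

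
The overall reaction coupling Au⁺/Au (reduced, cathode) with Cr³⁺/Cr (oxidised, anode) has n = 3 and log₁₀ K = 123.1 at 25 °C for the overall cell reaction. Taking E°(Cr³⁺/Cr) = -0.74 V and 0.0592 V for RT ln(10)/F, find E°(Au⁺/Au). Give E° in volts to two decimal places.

+1.69 V

E°cell = (0.0592/n)·log K = (0.0592/3)(123.1) = +2.429 V.
Since Au⁺/Au is the cathode and Cr³⁺/Cr the anode, E°cell = E°(Au⁺/Au) − E°(Cr³⁺/Cr).
So E°(Au⁺/Au) = E°cell + E°(Cr³⁺/Cr) = +2.429 + (-0.74) = +1.69 V.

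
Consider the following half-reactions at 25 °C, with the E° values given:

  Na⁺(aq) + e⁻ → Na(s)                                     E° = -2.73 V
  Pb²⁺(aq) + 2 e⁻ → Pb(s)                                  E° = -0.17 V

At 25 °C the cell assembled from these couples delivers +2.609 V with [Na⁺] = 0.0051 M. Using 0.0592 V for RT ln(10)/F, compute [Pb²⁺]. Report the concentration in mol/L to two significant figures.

0.0012 M

Pb²⁺/Pb is the cathode, Na⁺/Na the anode: E°cell = +2.56 V, n = 2.
Overall reaction: Pb²⁺(aq) + 2 Na(s) → Pb(s) + 2 Na⁺(aq); Q = [Na⁺]^2/[Pb²⁺]^1.
From E = E° − (0.0592/n) log Q: log Q = (E° − E)·n/0.0592 = (+2.56 − (+2.609))·2/0.0592 = -1.6554.
So 1·log[Pb²⁺] = 2·log(0.0051) − log Q = -4.5849 − (-1.6554) = -2.9295; [Pb²⁺] = 10^(-2.9295) ≈ 0.0012 M.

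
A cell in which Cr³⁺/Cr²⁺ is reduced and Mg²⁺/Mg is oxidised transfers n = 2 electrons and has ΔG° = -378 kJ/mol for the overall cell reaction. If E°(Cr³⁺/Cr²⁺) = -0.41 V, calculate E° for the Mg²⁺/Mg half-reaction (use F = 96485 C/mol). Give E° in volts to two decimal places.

-2.37 V

E°cell = −ΔG°/(nF) = −(-378×10³)/((2)(96485)) = +1.959 V.
Since Cr³⁺/Cr²⁺ is the cathode and Mg²⁺/Mg the anode, E°cell = E°(Cr³⁺/Cr²⁺) − E°(Mg²⁺/Mg).
So E°(Mg²⁺/Mg) = E°(Cr³⁺/Cr²⁺) − E°cell = (-0.41) − (+1.959) = -2.37 V.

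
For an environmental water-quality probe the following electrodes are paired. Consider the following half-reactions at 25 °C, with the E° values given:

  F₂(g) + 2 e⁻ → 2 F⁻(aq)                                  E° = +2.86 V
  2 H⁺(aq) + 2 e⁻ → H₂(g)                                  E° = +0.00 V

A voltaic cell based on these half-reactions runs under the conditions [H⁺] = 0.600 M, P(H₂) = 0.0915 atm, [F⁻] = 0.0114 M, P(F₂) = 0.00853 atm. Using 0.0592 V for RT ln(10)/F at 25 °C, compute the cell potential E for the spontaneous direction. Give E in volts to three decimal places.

F₂/F⁻ is the cathode (higher E°), H⁺/H₂ the anode: E°cell = +2.86 − (+0.00) = +2.86 V, n = 2.
Overall: F₂(g) + H₂(g) → 2 F⁻(aq) + 2 H⁺(aq)
Q = [F⁻]^2·[H⁺]^2 / (P(F₂)·P(H₂)); log Q = -1.222.
E = E° − (0.0592/n) log Q = +2.86 − (0.0592/2)(-1.222) = +2.896 V.

+2.896 V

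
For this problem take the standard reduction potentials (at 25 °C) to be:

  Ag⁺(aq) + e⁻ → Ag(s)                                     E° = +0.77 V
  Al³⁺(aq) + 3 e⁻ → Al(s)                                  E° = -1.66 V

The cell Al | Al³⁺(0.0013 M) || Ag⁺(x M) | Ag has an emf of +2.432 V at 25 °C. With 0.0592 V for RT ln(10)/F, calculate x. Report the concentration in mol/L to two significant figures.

Ag⁺/Ag is the cathode, Al³⁺/Al the anode: E°cell = +2.43 V, n = 3.
Overall reaction: 3 Ag⁺(aq) + Al(s) → 3 Ag(s) + Al³⁺(aq); Q = [Al³⁺]^1/[Ag⁺]^3.
From E = E° − (0.0592/n) log Q: log Q = (E° − E)·n/0.0592 = (+2.43 − (+2.432))·3/0.0592 = -0.1014.
So 3·log[Ag⁺] = 1·log(0.0013) − log Q = -2.8861 − (-0.1014) = -2.7847; log[Ag⁺] = -2.7847 / 3 = -0.9282; [Ag⁺] = 10^(-0.9282) ≈ 0.12 M.

0.12 M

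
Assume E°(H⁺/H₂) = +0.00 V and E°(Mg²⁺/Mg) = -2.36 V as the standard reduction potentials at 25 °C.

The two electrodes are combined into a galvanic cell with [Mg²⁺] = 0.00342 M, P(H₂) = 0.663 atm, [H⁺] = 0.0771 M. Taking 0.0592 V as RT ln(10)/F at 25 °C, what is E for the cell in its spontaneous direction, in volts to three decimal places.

H⁺/H₂ is the cathode (higher E°), Mg²⁺/Mg the anode: E°cell = +0.00 − (-2.36) = +2.36 V, n = 2.
Overall: 2 H⁺(aq) + Mg(s) → H₂(g) + Mg²⁺(aq)
Q = P(H₂)·[Mg²⁺] / ([H⁺]^2); log Q = -0.419.
E = E° − (0.0592/n) log Q = +2.36 − (0.0592/2)(-0.419) = +2.372 V.

+2.372 V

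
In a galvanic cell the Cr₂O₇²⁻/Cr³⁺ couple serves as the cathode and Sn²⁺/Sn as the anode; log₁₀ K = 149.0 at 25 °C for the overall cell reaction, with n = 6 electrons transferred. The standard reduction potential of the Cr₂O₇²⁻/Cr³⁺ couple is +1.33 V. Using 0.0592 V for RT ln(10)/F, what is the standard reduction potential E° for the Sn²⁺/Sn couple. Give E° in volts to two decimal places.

-0.14 V

E°cell = (0.0592/n)·log K = (0.0592/6)(149.0) = +1.470 V.
Since Cr₂O₇²⁻/Cr³⁺ is the cathode and Sn²⁺/Sn the anode, E°cell = E°(Cr₂O₇²⁻/Cr³⁺) − E°(Sn²⁺/Sn).
So E°(Sn²⁺/Sn) = E°(Cr₂O₇²⁻/Cr³⁺) − E°cell = (+1.33) − (+1.470) = -0.14 V.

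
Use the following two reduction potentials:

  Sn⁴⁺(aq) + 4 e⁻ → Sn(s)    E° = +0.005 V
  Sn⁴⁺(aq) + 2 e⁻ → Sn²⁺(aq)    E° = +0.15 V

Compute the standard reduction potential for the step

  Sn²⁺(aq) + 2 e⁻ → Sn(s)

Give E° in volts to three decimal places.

Sequential free energies add, so n₃E°₃ = n₁E°₁ + n₂E°₂.
With n₃ = 4, and the known step contributing 2×(+0.15) V, the unknown satisfies 2·E° = 4×(+0.005) − 2×(+0.15) = -0.280.
E° = -0.280 / 2 = -0.140 V.

-0.140 V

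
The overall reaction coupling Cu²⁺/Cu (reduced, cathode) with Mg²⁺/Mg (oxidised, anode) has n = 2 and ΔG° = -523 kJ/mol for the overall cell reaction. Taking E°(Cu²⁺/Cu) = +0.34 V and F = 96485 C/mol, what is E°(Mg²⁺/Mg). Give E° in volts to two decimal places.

E°cell = −ΔG°/(nF) = −(-523×10³)/((2)(96485)) = +2.710 V.
Since Cu²⁺/Cu is the cathode and Mg²⁺/Mg the anode, E°cell = E°(Cu²⁺/Cu) − E°(Mg²⁺/Mg).
So E°(Mg²⁺/Mg) = E°(Cu²⁺/Cu) − E°cell = (+0.34) − (+2.710) = -2.37 V.

-2.37 V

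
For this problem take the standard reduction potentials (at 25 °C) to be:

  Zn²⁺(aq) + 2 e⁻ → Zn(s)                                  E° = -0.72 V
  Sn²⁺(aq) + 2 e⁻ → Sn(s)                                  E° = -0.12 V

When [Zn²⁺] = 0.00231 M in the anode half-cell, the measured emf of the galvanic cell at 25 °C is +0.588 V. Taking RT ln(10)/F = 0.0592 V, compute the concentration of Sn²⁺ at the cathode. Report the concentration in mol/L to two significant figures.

Sn²⁺/Sn is the cathode, Zn²⁺/Zn the anode: E°cell = +0.60 V, n = 2.
Overall reaction: Sn²⁺(aq) + Zn(s) → Sn(s) + Zn²⁺(aq); Q = [Zn²⁺]^1/[Sn²⁺]^1.
From E = E° − (0.0592/n) log Q: log Q = (E° − E)·n/0.0592 = (+0.60 − (+0.588))·2/0.0592 = 0.4054.
So 1·log[Sn²⁺] = 1·log(0.00231) − log Q = -2.6364 − (0.4054) = -3.0418; [Sn²⁺] = 10^(-3.0418) ≈ 0.00091 M.

0.00091 M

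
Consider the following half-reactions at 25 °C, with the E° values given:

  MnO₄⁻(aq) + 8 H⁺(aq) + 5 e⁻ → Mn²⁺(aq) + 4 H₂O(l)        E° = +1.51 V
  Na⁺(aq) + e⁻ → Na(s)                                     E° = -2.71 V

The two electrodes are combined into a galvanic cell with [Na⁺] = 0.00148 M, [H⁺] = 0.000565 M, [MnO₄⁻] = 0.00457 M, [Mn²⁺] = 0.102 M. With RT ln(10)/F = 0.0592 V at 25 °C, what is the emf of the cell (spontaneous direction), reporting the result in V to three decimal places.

MnO₄⁻/Mn²⁺ is the cathode (higher E°), Na⁺/Na the anode: E°cell = +1.51 − (-2.71) = +4.22 V, n = 5.
Overall: MnO₄⁻(aq) + 8 H⁺(aq) + 5 Na(s) → Mn²⁺(aq) + 4 H₂O(l) + 5 Na⁺(aq)
Q = [Mn²⁺]·[Na⁺]^5 / ([MnO₄⁻]·[H⁺]^8); log Q = 13.184.
E = E° − (0.0592/n) log Q = +4.22 − (0.0592/5)(13.184) = +4.064 V.

+4.064 V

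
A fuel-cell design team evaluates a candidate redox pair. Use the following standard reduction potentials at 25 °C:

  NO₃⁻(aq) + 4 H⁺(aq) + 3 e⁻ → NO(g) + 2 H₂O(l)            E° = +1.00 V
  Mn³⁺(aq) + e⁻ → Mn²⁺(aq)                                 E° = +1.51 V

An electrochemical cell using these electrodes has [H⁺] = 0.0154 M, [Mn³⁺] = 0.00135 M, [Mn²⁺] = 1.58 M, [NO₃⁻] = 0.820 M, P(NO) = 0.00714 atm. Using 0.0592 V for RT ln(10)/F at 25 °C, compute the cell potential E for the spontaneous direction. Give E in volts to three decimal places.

Mn³⁺/Mn²⁺ is the cathode (higher E°), NO₃⁻/NO the anode: E°cell = +1.51 − (+1.00) = +0.51 V, n = 3.
Overall: 3 Mn³⁺(aq) + NO(g) + 2 H₂O(l) → 3 Mn²⁺(aq) + NO₃⁻(aq) + 4 H⁺(aq)
Q = [Mn²⁺]^3·[NO₃⁻]·[H⁺]^4 / ([Mn³⁺]^3·P(NO)); log Q = 4.015.
E = E° − (0.0592/n) log Q = +0.51 − (0.0592/3)(4.015) = +0.431 V.

+0.431 V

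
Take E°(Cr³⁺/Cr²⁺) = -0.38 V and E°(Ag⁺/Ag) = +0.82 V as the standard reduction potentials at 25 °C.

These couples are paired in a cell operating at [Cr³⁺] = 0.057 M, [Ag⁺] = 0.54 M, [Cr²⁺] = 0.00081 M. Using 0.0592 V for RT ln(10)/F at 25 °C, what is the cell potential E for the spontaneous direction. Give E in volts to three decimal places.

Ag⁺/Ag is the cathode (higher E°), Cr³⁺/Cr²⁺ the anode: E°cell = +0.82 − (-0.38) = +1.20 V, n = 1.
Overall: Ag⁺(aq) + Cr²⁺(aq) → Ag(s) + Cr³⁺(aq)
Q = [Cr³⁺] / ([Ag⁺]·[Cr²⁺]); log Q = 2.115.
E = E° − (0.0592/n) log Q = +1.20 − (0.0592/1)(2.115) = +1.075 V.

+1.075 V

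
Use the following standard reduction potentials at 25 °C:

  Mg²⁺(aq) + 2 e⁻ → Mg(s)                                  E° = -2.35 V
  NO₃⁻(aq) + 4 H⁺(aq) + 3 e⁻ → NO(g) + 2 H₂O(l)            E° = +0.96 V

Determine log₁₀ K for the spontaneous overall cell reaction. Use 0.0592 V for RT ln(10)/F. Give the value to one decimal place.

Cathode: NO₃⁻/NO; anode: Mg²⁺/Mg. E°cell = +3.31 V, n = 6.
log K = nE°cell / 0.0592 = (6)(+3.31) / 0.0592 = 335.5.

335.5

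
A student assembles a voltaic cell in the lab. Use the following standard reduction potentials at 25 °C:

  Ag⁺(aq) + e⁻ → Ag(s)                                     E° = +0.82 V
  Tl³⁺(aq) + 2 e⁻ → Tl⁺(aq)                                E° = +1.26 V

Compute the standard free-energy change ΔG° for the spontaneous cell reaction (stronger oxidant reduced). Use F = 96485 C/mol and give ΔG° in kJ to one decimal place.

-84.9 kJ

Tl³⁺/Tl⁺ (E° = +1.26 V) is the cathode; Ag⁺/Ag (E° = +0.82 V) is the anode, so E°cell = +0.44 V.
Balancing electrons gives n = 2 (lcm of 2 and 1).
ΔG° = −nFE° = −(2)(96485)(+0.44) = -84,907 J = -84.9 kJ.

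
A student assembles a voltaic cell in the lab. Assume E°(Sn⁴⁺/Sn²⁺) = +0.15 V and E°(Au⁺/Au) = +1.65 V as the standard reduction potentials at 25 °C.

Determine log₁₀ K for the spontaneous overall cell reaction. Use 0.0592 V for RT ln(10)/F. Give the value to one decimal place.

50.7

Cathode: Au⁺/Au; anode: Sn⁴⁺/Sn²⁺. E°cell = +1.50 V, n = 2.
log K = nE°cell / 0.0592 = (2)(+1.50) / 0.0592 = 50.7.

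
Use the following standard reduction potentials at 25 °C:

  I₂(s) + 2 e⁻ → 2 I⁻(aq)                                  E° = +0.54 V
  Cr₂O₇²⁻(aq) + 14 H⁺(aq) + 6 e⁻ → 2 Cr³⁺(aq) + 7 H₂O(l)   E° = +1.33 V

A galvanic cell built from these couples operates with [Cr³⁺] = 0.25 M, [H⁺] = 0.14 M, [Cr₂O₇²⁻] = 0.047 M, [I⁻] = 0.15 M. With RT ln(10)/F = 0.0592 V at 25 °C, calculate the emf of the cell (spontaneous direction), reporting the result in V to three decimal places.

Cr₂O₇²⁻/Cr³⁺ is the cathode (higher E°), I₂/I⁻ the anode: E°cell = +1.33 − (+0.54) = +0.79 V, n = 6.
Overall: Cr₂O₇²⁻(aq) + 14 H⁺(aq) + 6 I⁻(aq) → 2 Cr³⁺(aq) + 7 H₂O(l) + 3 I₂(s)
Q = [Cr³⁺]^2 / ([Cr₂O₇²⁻]·[H⁺]^14·[I⁻]^6); log Q = 17.021.
E = E° − (0.0592/n) log Q = +0.79 − (0.0592/6)(17.021) = +0.622 V.

+0.622 V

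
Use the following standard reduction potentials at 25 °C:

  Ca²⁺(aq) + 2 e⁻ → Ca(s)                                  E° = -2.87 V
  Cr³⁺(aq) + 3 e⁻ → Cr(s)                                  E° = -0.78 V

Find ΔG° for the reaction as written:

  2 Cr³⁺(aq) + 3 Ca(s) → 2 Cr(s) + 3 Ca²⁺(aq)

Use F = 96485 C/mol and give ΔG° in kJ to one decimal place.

-1209.9 kJ

As written, Cr³⁺/Cr is reduced (cathode) and Ca²⁺/Ca is oxidised (anode), so E°cell = (-0.78) − (-2.87) = +2.09 V.
Balancing electrons gives n = 6.
ΔG° = −nFE° = −(6)(96485)(+2.09) = -1,209,922 J = -1209.9 kJ.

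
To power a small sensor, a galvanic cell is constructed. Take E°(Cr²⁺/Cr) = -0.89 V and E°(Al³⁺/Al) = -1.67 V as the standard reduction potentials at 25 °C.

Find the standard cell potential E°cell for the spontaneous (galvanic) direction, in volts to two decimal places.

The Cr²⁺/Cr couple has the higher reduction potential, so it is the cathode; Al³⁺/Al is oxidised at the anode.
E°cell = E°(cathode) − E°(anode) = (-0.89) − (-1.67) = +0.78 V.

+0.78 V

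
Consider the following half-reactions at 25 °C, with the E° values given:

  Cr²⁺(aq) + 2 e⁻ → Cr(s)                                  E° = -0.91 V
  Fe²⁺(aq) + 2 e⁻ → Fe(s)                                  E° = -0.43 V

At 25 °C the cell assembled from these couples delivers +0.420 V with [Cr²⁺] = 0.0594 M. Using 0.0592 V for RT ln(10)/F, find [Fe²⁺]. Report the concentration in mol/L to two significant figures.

Fe²⁺/Fe is the cathode, Cr²⁺/Cr the anode: E°cell = +0.48 V, n = 2.
Overall reaction: Fe²⁺(aq) + Cr(s) → Fe(s) + Cr²⁺(aq); Q = [Cr²⁺]^1/[Fe²⁺]^1.
From E = E° − (0.0592/n) log Q: log Q = (E° − E)·n/0.0592 = (+0.48 − (+0.420))·2/0.0592 = 2.0270.
So 1·log[Fe²⁺] = 1·log(0.0594) − log Q = -1.2262 − (2.0270) = -3.2532; [Fe²⁺] = 10^(-3.2532) ≈ 0.00056 M.

0.00056 M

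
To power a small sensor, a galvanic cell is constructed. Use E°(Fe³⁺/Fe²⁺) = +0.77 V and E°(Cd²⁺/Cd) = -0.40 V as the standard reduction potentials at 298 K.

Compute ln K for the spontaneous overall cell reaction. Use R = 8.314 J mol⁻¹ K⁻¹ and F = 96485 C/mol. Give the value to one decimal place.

91.1

Cathode: Fe³⁺/Fe²⁺; anode: Cd²⁺/Cd. E°cell = (+0.77) − (-0.40) = +1.17 V, with n = 2.
ΔG° = −nFE° = −RT ln K, so ln K = nFE°/(RT) = (2)(96485)(+1.17) / ((8.314)(298)) = 91.127.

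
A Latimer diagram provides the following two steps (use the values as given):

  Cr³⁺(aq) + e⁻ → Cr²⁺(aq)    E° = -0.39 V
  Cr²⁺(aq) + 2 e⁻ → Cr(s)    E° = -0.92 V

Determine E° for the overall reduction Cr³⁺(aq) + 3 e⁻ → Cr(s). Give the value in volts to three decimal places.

-0.743 V

Adding the free-energy changes (−nFE°) of the two steps gives −n₃FE°₃ = −n₁FE°₁ − n₂FE°₂.
E°₃ = (1×-0.39 + 2×-0.92) / 3 = (-2.230) / 3 = -0.743 V.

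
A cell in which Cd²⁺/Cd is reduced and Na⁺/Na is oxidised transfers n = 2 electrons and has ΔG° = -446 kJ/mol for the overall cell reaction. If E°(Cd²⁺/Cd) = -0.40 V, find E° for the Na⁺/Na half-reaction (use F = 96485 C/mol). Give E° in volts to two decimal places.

-2.71 V

E°cell = −ΔG°/(nF) = −(-446×10³)/((2)(96485)) = +2.311 V.
Since Cd²⁺/Cd is the cathode and Na⁺/Na the anode, E°cell = E°(Cd²⁺/Cd) − E°(Na⁺/Na).
So E°(Na⁺/Na) = E°(Cd²⁺/Cd) − E°cell = (-0.40) − (+2.311) = -2.71 V.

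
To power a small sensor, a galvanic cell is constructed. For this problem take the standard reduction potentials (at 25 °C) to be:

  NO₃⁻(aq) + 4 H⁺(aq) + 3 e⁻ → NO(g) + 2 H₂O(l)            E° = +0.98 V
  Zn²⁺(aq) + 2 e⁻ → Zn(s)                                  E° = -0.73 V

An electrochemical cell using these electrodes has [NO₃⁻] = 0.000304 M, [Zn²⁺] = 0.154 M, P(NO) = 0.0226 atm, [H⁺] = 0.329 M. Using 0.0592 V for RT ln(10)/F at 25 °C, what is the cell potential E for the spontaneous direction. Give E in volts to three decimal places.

+1.659 V

NO₃⁻/NO is the cathode (higher E°), Zn²⁺/Zn the anode: E°cell = +0.98 − (-0.73) = +1.71 V, n = 6.
Overall: 2 NO₃⁻(aq) + 8 H⁺(aq) + 3 Zn(s) → 2 NO(g) + 4 H₂O(l) + 3 Zn²⁺(aq)
Q = P(NO)^2·[Zn²⁺]^3 / ([NO₃⁻]^2·[H⁺]^8); log Q = 5.167.
E = E° − (0.0592/n) log Q = +1.71 − (0.0592/6)(5.167) = +1.659 V.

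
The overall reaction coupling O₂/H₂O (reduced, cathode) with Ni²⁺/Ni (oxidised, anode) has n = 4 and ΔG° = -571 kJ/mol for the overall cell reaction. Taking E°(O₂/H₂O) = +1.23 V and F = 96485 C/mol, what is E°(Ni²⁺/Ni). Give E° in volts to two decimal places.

-0.25 V

E°cell = −ΔG°/(nF) = −(-571×10³)/((4)(96485)) = +1.480 V.
Since O₂/H₂O is the cathode and Ni²⁺/Ni the anode, E°cell = E°(O₂/H₂O) − E°(Ni²⁺/Ni).
So E°(Ni²⁺/Ni) = E°(O₂/H₂O) − E°cell = (+1.23) − (+1.480) = -0.25 V.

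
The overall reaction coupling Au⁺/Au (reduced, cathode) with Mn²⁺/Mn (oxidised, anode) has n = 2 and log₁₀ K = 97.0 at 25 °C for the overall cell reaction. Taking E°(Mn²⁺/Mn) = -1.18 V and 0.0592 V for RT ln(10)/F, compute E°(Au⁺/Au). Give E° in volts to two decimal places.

+1.69 V

E°cell = (0.0592/n)·log K = (0.0592/2)(97.0) = +2.871 V.
Since Au⁺/Au is the cathode and Mn²⁺/Mn the anode, E°cell = E°(Au⁺/Au) − E°(Mn²⁺/Mn).
So E°(Au⁺/Au) = E°cell + E°(Mn²⁺/Mn) = +2.871 + (-1.18) = +1.69 V.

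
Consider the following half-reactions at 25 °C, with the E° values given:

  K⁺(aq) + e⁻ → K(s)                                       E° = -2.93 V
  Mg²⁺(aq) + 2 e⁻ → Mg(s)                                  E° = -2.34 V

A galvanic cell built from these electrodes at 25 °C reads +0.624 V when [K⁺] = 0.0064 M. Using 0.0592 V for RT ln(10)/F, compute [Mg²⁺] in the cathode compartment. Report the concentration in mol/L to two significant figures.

Mg²⁺/Mg is the cathode, K⁺/K the anode: E°cell = +0.59 V, n = 2.
Overall reaction: Mg²⁺(aq) + 2 K(s) → Mg(s) + 2 K⁺(aq); Q = [K⁺]^2/[Mg²⁺]^1.
From E = E° − (0.0592/n) log Q: log Q = (E° − E)·n/0.0592 = (+0.59 − (+0.624))·2/0.0592 = -1.1486.
So 1·log[Mg²⁺] = 2·log(0.0064) − log Q = -4.3876 − (-1.1486) = -3.2390; [Mg²⁺] = 10^(-3.2390) ≈ 0.00058 M.

0.00058 M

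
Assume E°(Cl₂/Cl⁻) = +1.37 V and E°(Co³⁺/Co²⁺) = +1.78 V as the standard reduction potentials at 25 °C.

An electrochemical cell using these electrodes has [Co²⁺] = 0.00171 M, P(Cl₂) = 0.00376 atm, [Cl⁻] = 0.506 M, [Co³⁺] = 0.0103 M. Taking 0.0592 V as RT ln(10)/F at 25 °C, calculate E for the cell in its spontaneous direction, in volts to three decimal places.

+0.510 V

Co³⁺/Co²⁺ is the cathode (higher E°), Cl₂/Cl⁻ the anode: E°cell = +1.78 − (+1.37) = +0.41 V, n = 2.
Overall: 2 Co³⁺(aq) + 2 Cl⁻(aq) → 2 Co²⁺(aq) + Cl₂(g)
Q = [Co²⁺]^2·P(Cl₂) / ([Co³⁺]^2·[Cl⁻]^2); log Q = -3.393.
E = E° − (0.0592/n) log Q = +0.41 − (0.0592/2)(-3.393) = +0.510 V.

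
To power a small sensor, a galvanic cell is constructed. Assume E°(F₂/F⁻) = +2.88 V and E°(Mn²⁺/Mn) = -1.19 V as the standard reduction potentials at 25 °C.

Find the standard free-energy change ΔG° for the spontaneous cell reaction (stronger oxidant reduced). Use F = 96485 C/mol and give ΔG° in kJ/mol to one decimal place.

-785.4 kJ/mol

F₂/F⁻ (E° = +2.88 V) is the cathode; Mn²⁺/Mn (E° = -1.19 V) is the anode, so E°cell = +4.07 V.
Balancing electrons gives n = 2 (lcm of 2 and 2).
ΔG° = −nFE° = −(2)(96485)(+4.07) = -785,388 J = -785.4 kJ/mol.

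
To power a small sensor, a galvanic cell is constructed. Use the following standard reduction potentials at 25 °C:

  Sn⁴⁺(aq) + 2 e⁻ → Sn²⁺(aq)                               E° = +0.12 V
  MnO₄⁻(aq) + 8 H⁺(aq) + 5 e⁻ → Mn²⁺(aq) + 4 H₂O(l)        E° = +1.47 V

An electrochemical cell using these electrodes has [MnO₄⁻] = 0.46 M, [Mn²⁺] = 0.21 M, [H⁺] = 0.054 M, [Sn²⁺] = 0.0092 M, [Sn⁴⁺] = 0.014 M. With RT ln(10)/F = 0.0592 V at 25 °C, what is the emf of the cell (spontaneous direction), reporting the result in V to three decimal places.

+1.229 V

MnO₄⁻/Mn²⁺ is the cathode (higher E°), Sn⁴⁺/Sn²⁺ the anode: E°cell = +1.47 − (+0.12) = +1.35 V, n = 10.
Overall: 2 MnO₄⁻(aq) + 16 H⁺(aq) + 5 Sn²⁺(aq) → 2 Mn²⁺(aq) + 8 H₂O(l) + 5 Sn⁴⁺(aq)
Q = [Mn²⁺]^2·[Sn⁴⁺]^5 / ([MnO₄⁻]^2·[H⁺]^16·[Sn²⁺]^5); log Q = 20.512.
E = E° − (0.0592/n) log Q = +1.35 − (0.0592/10)(20.512) = +1.229 V.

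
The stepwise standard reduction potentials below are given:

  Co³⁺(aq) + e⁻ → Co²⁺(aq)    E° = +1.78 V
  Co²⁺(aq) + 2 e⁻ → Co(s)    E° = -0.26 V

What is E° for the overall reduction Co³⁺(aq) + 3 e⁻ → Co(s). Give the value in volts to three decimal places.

+0.420 V

Since ΔG° = −nFE° is additive over sequential reductions, n₃E°₃ = n₁E°₁ + n₂E°₂.
E°₃ = (1×+1.78 + 2×-0.26) / 3 = (+1.260) / 3 = +0.420 V.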